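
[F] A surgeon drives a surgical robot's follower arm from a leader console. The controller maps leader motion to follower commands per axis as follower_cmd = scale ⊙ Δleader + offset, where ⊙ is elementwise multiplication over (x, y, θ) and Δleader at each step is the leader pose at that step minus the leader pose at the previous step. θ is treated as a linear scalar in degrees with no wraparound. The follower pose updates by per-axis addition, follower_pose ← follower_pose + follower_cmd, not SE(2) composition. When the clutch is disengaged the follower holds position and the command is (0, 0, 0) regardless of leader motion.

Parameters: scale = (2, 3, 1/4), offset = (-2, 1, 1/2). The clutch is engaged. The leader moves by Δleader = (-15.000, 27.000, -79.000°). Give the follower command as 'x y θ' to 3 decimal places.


axis x: 2·-15.000 + -2 = -32.000
axis y: 3·27.000 + 1 = 82.000
axis θ: 1/4·-79.000 + 1/2 = -19.250

-32.000 82.000 -19.250


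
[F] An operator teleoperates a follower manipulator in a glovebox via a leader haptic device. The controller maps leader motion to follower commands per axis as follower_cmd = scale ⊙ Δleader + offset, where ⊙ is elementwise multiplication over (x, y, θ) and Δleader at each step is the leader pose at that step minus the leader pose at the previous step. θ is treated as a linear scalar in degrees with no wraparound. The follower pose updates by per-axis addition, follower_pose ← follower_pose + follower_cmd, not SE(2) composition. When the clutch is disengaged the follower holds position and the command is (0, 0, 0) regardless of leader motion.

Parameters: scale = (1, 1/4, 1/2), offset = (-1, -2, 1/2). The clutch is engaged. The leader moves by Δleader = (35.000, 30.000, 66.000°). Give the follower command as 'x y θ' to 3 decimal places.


axis x: 1·35.000 + -1 = 34.000
axis y: 1/4·30.000 + -2 = 5.500
axis θ: 1/2·66.000 + 1/2 = 33.500

34.000 5.500 33.500


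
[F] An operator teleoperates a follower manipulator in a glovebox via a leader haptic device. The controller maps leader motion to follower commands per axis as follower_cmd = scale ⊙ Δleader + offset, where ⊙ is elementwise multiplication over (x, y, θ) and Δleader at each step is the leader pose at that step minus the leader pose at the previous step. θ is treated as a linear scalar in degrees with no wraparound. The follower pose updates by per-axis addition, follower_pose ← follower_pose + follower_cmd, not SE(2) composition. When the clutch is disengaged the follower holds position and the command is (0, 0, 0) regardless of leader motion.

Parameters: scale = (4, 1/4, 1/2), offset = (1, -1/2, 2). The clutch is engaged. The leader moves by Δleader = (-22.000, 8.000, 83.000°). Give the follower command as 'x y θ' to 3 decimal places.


axis x: 4·-22.000 + 1 = -87.000
axis y: 1/4·8.000 + -1/2 = 1.500
axis θ: 1/2·83.000 + 2 = 43.500

-87.000 1.500 43.500


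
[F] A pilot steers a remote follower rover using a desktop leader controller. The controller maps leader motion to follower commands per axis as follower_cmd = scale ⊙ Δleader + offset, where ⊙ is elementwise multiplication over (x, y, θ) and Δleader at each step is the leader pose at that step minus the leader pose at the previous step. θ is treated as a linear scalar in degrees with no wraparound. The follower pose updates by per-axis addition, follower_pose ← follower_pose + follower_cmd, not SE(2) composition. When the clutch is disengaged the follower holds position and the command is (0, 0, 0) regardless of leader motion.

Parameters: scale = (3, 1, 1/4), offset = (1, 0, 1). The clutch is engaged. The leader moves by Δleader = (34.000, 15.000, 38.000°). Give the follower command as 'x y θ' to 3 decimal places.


axis x: 3·34.000 + 1 = 103.000
axis y: 1·15.000 + 0 = 15.000
axis θ: 1/4·38.000 + 1 = 10.500

103.000 15.000 10.500


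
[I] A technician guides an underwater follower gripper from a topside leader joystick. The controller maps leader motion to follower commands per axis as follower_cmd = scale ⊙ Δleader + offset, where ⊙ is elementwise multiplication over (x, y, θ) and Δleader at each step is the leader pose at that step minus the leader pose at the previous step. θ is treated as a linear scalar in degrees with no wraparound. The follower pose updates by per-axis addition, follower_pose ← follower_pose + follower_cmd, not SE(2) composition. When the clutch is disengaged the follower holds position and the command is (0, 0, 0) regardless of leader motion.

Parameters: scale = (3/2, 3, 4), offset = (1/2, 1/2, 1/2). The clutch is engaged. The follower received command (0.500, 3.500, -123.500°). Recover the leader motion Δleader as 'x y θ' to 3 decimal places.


axis x: (0.500 − 1/2) / (3/2) = 0.000
axis y: (3.500 − 1/2) / (3) = 1.000
axis θ: (-123.500 − 1/2) / (4) = -31.000

0.000 1.000 -31.000


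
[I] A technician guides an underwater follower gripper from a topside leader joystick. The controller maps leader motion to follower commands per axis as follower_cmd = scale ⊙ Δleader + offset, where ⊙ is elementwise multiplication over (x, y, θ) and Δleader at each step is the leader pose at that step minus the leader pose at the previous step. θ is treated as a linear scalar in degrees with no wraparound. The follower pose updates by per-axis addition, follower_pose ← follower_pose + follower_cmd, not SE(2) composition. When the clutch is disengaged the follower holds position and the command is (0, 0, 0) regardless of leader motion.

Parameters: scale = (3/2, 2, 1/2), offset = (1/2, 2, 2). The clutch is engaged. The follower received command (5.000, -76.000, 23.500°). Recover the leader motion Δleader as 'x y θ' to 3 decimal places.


axis x: (5.000 − 1/2) / (3/2) = 3.000
axis y: (-76.000 − 2) / (2) = -39.000
axis θ: (23.500 − 2) / (1/2) = 43.000

3.000 -39.000 43.000


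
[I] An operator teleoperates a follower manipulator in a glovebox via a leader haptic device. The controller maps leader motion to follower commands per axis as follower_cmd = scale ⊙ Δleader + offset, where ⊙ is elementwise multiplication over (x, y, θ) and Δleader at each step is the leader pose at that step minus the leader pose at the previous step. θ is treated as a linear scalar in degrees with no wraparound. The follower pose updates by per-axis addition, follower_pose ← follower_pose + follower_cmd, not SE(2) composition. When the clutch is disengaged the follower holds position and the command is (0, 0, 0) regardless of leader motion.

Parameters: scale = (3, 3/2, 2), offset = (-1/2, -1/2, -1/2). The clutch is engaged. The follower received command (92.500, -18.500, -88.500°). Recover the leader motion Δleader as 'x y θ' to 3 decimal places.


axis x: (92.500 − -1/2) / (3) = 31.000
axis y: (-18.500 − -1/2) / (3/2) = -12.000
axis θ: (-88.500 − -1/2) / (2) = -44.000

31.000 -12.000 -44.000


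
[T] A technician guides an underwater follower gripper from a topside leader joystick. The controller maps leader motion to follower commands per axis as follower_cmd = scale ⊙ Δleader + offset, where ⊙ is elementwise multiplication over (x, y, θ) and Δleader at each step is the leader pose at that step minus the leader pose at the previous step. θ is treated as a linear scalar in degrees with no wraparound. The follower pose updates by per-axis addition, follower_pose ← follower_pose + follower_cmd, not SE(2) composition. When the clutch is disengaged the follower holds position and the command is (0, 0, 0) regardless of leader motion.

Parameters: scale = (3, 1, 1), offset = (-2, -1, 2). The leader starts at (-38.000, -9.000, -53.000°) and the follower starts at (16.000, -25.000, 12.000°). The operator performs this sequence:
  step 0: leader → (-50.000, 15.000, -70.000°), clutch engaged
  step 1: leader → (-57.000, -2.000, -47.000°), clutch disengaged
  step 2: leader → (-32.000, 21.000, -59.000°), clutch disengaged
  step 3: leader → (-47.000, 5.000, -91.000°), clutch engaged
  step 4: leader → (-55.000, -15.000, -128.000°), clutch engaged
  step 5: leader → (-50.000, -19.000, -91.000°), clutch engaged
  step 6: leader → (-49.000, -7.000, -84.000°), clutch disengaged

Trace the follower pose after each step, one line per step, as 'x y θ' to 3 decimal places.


-22.000 -2.000 -3.000
-22.000 -2.000 -3.000
-22.000 -2.000 -3.000
-69.000 -19.000 -33.000
-95.000 -40.000 -68.000
-82.000 -45.000 -29.000
-82.000 -45.000 -29.000

step 0: Δleader=(-12.000, 24.000, -17.000°), engaged; cmd=(-38.000, 23.000, -15.000°) → follower=(-22.000, -2.000, -3.000°)
step 1: Δleader=(-7.000, -17.000, 23.000°), disengaged; cmd=(0,0,0) → follower holds at (-22.000, -2.000, -3.000°)
step 2: Δleader=(25.000, 23.000, -12.000°), disengaged; cmd=(0,0,0) → follower holds at (-22.000, -2.000, -3.000°)
step 3: Δleader=(-15.000, -16.000, -32.000°), engaged; cmd=(-47.000, -17.000, -30.000°) → follower=(-69.000, -19.000, -33.000°)
step 4: Δleader=(-8.000, -20.000, -37.000°), engaged; cmd=(-26.000, -21.000, -35.000°) → follower=(-95.000, -40.000, -68.000°)
step 5: Δleader=(5.000, -4.000, 37.000°), engaged; cmd=(13.000, -5.000, 39.000°) → follower=(-82.000, -45.000, -29.000°)
step 6: Δleader=(1.000, 12.000, 7.000°), disengaged; cmd=(0,0,0) → follower holds at (-82.000, -45.000, -29.000°)


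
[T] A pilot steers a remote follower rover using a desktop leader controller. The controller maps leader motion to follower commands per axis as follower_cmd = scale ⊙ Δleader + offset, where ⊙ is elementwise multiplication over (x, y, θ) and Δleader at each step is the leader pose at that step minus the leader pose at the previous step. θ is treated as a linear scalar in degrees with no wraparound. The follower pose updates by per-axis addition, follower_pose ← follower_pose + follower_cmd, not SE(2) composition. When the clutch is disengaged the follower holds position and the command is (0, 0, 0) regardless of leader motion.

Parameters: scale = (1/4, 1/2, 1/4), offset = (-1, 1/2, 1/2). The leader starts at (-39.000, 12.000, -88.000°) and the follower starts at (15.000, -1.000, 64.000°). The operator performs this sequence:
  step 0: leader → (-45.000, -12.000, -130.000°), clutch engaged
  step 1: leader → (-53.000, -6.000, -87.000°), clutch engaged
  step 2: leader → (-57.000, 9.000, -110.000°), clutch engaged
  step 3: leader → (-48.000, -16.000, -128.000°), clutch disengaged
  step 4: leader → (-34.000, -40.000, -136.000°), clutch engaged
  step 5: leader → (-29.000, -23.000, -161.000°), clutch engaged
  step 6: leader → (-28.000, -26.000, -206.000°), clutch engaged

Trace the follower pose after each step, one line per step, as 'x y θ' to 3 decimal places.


step 0: Δleader=(-6.000, -24.000, -42.000°), engaged; cmd=(-2.500, -11.500, -10.000°) → follower=(12.500, -12.500, 54.000°)
step 1: Δleader=(-8.000, 6.000, 43.000°), engaged; cmd=(-3.000, 3.500, 11.250°) → follower=(9.500, -9.000, 65.250°)
step 2: Δleader=(-4.000, 15.000, -23.000°), engaged; cmd=(-2.000, 8.000, -5.250°) → follower=(7.500, -1.000, 60.000°)
step 3: Δleader=(9.000, -25.000, -18.000°), disengaged; cmd=(0,0,0) → follower holds at (7.500, -1.000, 60.000°)
step 4: Δleader=(14.000, -24.000, -8.000°), engaged; cmd=(2.500, -11.500, -1.500°) → follower=(10.000, -12.500, 58.500°)
step 5: Δleader=(5.000, 17.000, -25.000°), engaged; cmd=(0.250, 9.000, -5.750°) → follower=(10.250, -3.500, 52.750°)
step 6: Δleader=(1.000, -3.000, -45.000°), engaged; cmd=(-0.750, -1.000, -10.750°) → follower=(9.500, -4.500, 42.000°)

12.500 -12.500 54.000
9.500 -9.000 65.250
7.500 -1.000 60.000
7.500 -1.000 60.000
10.000 -12.500 58.500
10.250 -3.500 52.750
9.500 -4.500 42.000


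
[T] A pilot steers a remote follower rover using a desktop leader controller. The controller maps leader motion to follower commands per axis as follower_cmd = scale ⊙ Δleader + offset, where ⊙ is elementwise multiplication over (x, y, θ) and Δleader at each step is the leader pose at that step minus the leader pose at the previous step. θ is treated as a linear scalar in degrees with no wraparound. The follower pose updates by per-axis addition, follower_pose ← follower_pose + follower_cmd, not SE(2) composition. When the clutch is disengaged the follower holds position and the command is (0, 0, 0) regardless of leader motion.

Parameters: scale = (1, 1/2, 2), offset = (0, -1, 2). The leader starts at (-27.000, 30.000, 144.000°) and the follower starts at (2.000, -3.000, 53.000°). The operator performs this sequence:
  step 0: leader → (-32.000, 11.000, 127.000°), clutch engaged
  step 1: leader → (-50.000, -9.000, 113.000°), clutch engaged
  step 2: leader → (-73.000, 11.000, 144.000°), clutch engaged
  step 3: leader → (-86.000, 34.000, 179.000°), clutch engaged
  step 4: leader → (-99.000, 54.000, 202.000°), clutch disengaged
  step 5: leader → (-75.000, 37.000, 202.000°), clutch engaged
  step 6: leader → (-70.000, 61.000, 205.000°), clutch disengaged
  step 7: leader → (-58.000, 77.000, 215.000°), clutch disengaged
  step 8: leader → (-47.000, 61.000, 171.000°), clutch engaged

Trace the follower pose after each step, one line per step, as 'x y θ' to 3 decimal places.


-3.000 -13.500 21.000
-21.000 -24.500 -5.000
-44.000 -15.500 59.000
-57.000 -5.000 131.000
-57.000 -5.000 131.000
-33.000 -14.500 133.000
-33.000 -14.500 133.000
-33.000 -14.500 133.000
-22.000 -23.500 47.000

step 0: Δleader=(-5.000, -19.000, -17.000°), engaged; cmd=(-5.000, -10.500, -32.000°) → follower=(-3.000, -13.500, 21.000°)
step 1: Δleader=(-18.000, -20.000, -14.000°), engaged; cmd=(-18.000, -11.000, -26.000°) → follower=(-21.000, -24.500, -5.000°)
step 2: Δleader=(-23.000, 20.000, 31.000°), engaged; cmd=(-23.000, 9.000, 64.000°) → follower=(-44.000, -15.500, 59.000°)
step 3: Δleader=(-13.000, 23.000, 35.000°), engaged; cmd=(-13.000, 10.500, 72.000°) → follower=(-57.000, -5.000, 131.000°)
step 4: Δleader=(-13.000, 20.000, 23.000°), disengaged; cmd=(0,0,0) → follower holds at (-57.000, -5.000, 131.000°)
step 5: Δleader=(24.000, -17.000, 0.000°), engaged; cmd=(24.000, -9.500, 2.000°) → follower=(-33.000, -14.500, 133.000°)
step 6: Δleader=(5.000, 24.000, 3.000°), disengaged; cmd=(0,0,0) → follower holds at (-33.000, -14.500, 133.000°)
step 7: Δleader=(12.000, 16.000, 10.000°), disengaged; cmd=(0,0,0) → follower holds at (-33.000, -14.500, 133.000°)
step 8: Δleader=(11.000, -16.000, -44.000°), engaged; cmd=(11.000, -9.000, -86.000°) → follower=(-22.000, -23.500, 47.000°)


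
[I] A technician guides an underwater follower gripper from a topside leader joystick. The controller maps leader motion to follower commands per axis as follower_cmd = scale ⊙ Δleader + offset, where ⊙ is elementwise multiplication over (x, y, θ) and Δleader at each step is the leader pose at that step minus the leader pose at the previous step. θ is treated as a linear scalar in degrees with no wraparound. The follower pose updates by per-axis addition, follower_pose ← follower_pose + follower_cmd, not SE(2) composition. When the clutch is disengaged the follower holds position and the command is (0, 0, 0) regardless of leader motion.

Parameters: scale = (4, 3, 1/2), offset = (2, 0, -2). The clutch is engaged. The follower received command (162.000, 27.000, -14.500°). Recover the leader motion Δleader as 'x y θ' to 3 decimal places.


40.000 9.000 -25.000

axis x: (162.000 − 2) / (4) = 40.000
axis y: (27.000 − 0) / (3) = 9.000
axis θ: (-14.500 − -2) / (1/2) = -25.000


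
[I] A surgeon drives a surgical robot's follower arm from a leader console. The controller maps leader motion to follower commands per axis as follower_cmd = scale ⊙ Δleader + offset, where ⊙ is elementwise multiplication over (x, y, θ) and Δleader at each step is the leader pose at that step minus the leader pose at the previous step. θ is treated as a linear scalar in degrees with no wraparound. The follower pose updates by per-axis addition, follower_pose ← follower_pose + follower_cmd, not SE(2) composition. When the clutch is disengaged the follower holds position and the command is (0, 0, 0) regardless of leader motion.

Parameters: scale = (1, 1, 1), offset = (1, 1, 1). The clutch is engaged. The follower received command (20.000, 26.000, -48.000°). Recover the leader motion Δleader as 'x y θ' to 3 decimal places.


axis x: (20.000 − 1) / (1) = 19.000
axis y: (26.000 − 1) / (1) = 25.000
axis θ: (-48.000 − 1) / (1) = -49.000

19.000 25.000 -49.000


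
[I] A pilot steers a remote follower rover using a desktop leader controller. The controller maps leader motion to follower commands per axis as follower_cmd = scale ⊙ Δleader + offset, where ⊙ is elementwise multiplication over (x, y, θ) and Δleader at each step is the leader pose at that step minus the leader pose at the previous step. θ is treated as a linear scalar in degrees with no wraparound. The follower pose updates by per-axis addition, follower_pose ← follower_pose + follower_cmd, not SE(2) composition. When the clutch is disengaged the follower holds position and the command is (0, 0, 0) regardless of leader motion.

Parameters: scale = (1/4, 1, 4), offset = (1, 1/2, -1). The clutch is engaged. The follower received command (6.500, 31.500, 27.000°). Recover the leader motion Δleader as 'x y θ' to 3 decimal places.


22.000 31.000 7.000

axis x: (6.500 − 1) / (1/4) = 22.000
axis y: (31.500 − 1/2) / (1) = 31.000
axis θ: (27.000 − -1) / (4) = 7.000


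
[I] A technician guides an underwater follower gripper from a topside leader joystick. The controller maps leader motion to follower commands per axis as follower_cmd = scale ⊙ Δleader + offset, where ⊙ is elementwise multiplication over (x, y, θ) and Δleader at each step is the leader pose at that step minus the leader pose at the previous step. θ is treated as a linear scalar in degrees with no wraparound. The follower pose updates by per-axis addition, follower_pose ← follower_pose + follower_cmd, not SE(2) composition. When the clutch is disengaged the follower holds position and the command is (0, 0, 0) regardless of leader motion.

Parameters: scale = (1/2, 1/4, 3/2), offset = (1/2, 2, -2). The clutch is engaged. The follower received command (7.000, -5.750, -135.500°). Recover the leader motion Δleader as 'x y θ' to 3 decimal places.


axis x: (7.000 − 1/2) / (1/2) = 13.000
axis y: (-5.750 − 2) / (1/4) = -31.000
axis θ: (-135.500 − -2) / (3/2) = -89.000

13.000 -31.000 -89.000


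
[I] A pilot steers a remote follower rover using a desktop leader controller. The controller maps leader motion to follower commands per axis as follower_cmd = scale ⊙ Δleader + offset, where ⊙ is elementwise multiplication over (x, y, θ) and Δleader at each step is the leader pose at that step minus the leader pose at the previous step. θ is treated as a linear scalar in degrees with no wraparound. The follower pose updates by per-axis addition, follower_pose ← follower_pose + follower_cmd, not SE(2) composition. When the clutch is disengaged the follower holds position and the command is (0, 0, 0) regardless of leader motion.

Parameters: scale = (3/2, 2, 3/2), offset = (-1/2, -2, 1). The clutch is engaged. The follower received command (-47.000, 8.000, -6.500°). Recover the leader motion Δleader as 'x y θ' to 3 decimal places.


axis x: (-47.000 − -1/2) / (3/2) = -31.000
axis y: (8.000 − -2) / (2) = 5.000
axis θ: (-6.500 − 1) / (3/2) = -5.000

-31.000 5.000 -5.000


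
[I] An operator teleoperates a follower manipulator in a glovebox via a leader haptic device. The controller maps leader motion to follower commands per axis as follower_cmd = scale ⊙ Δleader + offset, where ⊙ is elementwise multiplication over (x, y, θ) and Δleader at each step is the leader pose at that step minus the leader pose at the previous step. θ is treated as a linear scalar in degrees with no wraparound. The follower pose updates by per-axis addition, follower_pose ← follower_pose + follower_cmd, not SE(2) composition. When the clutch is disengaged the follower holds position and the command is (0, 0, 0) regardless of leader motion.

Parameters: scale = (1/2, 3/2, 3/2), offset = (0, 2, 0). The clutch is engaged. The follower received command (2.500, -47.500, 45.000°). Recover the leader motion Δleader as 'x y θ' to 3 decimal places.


axis x: (2.500 − 0) / (1/2) = 5.000
axis y: (-47.500 − 2) / (3/2) = -33.000
axis θ: (45.000 − 0) / (3/2) = 30.000

5.000 -33.000 30.000


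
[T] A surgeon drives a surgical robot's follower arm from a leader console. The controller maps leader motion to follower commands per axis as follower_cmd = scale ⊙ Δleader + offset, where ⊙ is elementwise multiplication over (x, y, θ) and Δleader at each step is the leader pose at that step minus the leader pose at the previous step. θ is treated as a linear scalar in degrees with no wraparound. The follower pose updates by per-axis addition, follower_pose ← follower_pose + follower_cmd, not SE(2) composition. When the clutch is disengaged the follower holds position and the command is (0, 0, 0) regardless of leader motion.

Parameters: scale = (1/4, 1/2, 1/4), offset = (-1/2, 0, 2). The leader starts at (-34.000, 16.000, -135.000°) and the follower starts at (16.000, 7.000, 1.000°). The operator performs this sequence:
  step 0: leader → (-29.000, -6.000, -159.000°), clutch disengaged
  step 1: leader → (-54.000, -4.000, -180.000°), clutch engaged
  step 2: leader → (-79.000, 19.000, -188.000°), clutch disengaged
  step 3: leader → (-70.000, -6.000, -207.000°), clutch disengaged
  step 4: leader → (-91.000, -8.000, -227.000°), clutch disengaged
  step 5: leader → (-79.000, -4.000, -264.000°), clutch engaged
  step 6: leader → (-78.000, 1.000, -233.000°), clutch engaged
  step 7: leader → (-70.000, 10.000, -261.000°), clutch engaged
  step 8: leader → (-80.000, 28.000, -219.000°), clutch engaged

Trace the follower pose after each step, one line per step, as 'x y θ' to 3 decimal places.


step 0: Δleader=(5.000, -22.000, -24.000°), disengaged; cmd=(0,0,0) → follower holds at (16.000, 7.000, 1.000°)
step 1: Δleader=(-25.000, 2.000, -21.000°), engaged; cmd=(-6.750, 1.000, -3.250°) → follower=(9.250, 8.000, -2.250°)
step 2: Δleader=(-25.000, 23.000, -8.000°), disengaged; cmd=(0,0,0) → follower holds at (9.250, 8.000, -2.250°)
step 3: Δleader=(9.000, -25.000, -19.000°), disengaged; cmd=(0,0,0) → follower holds at (9.250, 8.000, -2.250°)
step 4: Δleader=(-21.000, -2.000, -20.000°), disengaged; cmd=(0,0,0) → follower holds at (9.250, 8.000, -2.250°)
step 5: Δleader=(12.000, 4.000, -37.000°), engaged; cmd=(2.500, 2.000, -7.250°) → follower=(11.750, 10.000, -9.500°)
step 6: Δleader=(1.000, 5.000, 31.000°), engaged; cmd=(-0.250, 2.500, 9.750°) → follower=(11.500, 12.500, 0.250°)
step 7: Δleader=(8.000, 9.000, -28.000°), engaged; cmd=(1.500, 4.500, -5.000°) → follower=(13.000, 17.000, -4.750°)
step 8: Δleader=(-10.000, 18.000, 42.000°), engaged; cmd=(-3.000, 9.000, 12.500°) → follower=(10.000, 26.000, 7.750°)

16.000 7.000 1.000
9.250 8.000 -2.250
9.250 8.000 -2.250
9.250 8.000 -2.250
9.250 8.000 -2.250
11.750 10.000 -9.500
11.500 12.500 0.250
13.000 17.000 -4.750
10.000 26.000 7.750


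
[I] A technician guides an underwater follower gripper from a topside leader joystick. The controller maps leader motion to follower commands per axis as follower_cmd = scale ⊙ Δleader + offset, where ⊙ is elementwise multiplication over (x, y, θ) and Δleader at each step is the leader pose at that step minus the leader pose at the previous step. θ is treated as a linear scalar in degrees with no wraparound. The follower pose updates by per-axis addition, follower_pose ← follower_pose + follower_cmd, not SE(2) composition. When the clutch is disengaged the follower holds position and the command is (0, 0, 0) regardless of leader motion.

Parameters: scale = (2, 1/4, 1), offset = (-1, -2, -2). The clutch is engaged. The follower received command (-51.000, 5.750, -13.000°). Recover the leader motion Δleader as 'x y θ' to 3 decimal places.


axis x: (-51.000 − -1) / (2) = -25.000
axis y: (5.750 − -2) / (1/4) = 31.000
axis θ: (-13.000 − -2) / (1) = -11.000

-25.000 31.000 -11.000


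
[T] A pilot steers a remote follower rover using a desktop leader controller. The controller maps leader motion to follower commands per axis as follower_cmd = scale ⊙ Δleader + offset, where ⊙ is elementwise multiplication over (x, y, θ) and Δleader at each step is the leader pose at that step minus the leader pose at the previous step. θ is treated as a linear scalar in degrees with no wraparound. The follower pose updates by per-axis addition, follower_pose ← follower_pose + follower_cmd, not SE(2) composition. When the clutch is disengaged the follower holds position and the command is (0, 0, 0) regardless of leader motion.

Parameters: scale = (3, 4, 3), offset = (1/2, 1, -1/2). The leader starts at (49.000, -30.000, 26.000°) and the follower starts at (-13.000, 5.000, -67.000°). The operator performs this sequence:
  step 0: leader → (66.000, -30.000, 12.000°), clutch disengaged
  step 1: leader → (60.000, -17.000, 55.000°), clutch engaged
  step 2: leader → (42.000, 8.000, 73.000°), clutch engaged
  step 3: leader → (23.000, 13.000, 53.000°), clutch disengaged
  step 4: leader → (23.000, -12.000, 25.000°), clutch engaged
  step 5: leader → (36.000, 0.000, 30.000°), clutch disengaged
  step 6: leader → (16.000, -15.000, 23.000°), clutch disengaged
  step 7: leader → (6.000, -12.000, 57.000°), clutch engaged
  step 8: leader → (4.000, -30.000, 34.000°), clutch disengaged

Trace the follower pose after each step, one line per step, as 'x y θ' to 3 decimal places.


-13.000 5.000 -67.000
-30.500 58.000 61.500
-84.000 159.000 115.000
-84.000 159.000 115.000
-83.500 60.000 30.500
-83.500 60.000 30.500
-83.500 60.000 30.500
-113.000 73.000 132.000
-113.000 73.000 132.000

step 0: Δleader=(17.000, 0.000, -14.000°), disengaged; cmd=(0,0,0) → follower holds at (-13.000, 5.000, -67.000°)
step 1: Δleader=(-6.000, 13.000, 43.000°), engaged; cmd=(-17.500, 53.000, 128.500°) → follower=(-30.500, 58.000, 61.500°)
step 2: Δleader=(-18.000, 25.000, 18.000°), engaged; cmd=(-53.500, 101.000, 53.500°) → follower=(-84.000, 159.000, 115.000°)
step 3: Δleader=(-19.000, 5.000, -20.000°), disengaged; cmd=(0,0,0) → follower holds at (-84.000, 159.000, 115.000°)
step 4: Δleader=(0.000, -25.000, -28.000°), engaged; cmd=(0.500, -99.000, -84.500°) → follower=(-83.500, 60.000, 30.500°)
step 5: Δleader=(13.000, 12.000, 5.000°), disengaged; cmd=(0,0,0) → follower holds at (-83.500, 60.000, 30.500°)
step 6: Δleader=(-20.000, -15.000, -7.000°), disengaged; cmd=(0,0,0) → follower holds at (-83.500, 60.000, 30.500°)
step 7: Δleader=(-10.000, 3.000, 34.000°), engaged; cmd=(-29.500, 13.000, 101.500°) → follower=(-113.000, 73.000, 132.000°)
step 8: Δleader=(-2.000, -18.000, -23.000°), disengaged; cmd=(0,0,0) → follower holds at (-113.000, 73.000, 132.000°)


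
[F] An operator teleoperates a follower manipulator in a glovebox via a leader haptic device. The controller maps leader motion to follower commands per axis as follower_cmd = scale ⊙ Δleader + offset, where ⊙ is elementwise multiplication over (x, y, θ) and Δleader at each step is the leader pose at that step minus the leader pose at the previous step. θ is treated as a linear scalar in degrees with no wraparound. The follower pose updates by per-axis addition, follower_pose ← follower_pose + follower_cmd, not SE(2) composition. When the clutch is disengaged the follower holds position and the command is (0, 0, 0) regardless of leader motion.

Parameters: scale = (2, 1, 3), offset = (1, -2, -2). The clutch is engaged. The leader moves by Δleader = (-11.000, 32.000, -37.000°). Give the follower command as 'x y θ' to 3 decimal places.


-21.000 30.000 -113.000

axis x: 2·-11.000 + 1 = -21.000
axis y: 1·32.000 + -2 = 30.000
axis θ: 3·-37.000 + -2 = -113.000


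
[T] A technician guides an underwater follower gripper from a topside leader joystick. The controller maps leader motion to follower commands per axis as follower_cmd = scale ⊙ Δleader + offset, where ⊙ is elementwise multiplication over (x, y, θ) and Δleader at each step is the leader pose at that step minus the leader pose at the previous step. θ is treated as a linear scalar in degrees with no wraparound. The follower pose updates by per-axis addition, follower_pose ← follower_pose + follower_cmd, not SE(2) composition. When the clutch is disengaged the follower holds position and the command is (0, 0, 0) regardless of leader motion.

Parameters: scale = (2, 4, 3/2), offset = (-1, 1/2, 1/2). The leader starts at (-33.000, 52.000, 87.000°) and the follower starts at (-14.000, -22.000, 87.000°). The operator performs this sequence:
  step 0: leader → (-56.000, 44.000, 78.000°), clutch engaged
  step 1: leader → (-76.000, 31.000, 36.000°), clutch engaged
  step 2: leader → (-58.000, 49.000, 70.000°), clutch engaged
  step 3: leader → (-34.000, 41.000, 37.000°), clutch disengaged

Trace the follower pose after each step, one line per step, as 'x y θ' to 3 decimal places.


step 0: Δleader=(-23.000, -8.000, -9.000°), engaged; cmd=(-47.000, -31.500, -13.000°) → follower=(-61.000, -53.500, 74.000°)
step 1: Δleader=(-20.000, -13.000, -42.000°), engaged; cmd=(-41.000, -51.500, -62.500°) → follower=(-102.000, -105.000, 11.500°)
step 2: Δleader=(18.000, 18.000, 34.000°), engaged; cmd=(35.000, 72.500, 51.500°) → follower=(-67.000, -32.500, 63.000°)
step 3: Δleader=(24.000, -8.000, -33.000°), disengaged; cmd=(0,0,0) → follower holds at (-67.000, -32.500, 63.000°)

-61.000 -53.500 74.000
-102.000 -105.000 11.500
-67.000 -32.500 63.000
-67.000 -32.500 63.000


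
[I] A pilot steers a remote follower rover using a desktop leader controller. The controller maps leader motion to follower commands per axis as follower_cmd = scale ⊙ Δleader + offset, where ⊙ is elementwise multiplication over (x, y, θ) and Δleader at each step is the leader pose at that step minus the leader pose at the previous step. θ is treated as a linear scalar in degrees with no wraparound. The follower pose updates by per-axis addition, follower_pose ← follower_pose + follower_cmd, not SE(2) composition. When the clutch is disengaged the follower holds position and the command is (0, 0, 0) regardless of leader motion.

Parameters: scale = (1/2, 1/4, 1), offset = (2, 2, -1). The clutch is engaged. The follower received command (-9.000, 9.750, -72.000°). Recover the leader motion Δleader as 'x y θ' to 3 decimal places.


-22.000 31.000 -71.000

axis x: (-9.000 − 2) / (1/2) = -22.000
axis y: (9.750 − 2) / (1/4) = 31.000
axis θ: (-72.000 − -1) / (1) = -71.000


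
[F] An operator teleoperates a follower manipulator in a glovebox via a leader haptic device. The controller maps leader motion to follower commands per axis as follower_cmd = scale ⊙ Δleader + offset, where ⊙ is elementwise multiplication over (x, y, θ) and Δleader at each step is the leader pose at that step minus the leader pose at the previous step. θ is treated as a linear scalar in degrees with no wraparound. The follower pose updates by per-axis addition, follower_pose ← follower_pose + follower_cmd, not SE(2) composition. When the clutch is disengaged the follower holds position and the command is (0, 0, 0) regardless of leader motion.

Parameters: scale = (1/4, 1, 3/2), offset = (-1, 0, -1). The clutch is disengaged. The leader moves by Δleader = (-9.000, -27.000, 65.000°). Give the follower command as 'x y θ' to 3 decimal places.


0.000 0.000 0.000

clutch disengaged → follower holds; cmd = (0, 0, 0)


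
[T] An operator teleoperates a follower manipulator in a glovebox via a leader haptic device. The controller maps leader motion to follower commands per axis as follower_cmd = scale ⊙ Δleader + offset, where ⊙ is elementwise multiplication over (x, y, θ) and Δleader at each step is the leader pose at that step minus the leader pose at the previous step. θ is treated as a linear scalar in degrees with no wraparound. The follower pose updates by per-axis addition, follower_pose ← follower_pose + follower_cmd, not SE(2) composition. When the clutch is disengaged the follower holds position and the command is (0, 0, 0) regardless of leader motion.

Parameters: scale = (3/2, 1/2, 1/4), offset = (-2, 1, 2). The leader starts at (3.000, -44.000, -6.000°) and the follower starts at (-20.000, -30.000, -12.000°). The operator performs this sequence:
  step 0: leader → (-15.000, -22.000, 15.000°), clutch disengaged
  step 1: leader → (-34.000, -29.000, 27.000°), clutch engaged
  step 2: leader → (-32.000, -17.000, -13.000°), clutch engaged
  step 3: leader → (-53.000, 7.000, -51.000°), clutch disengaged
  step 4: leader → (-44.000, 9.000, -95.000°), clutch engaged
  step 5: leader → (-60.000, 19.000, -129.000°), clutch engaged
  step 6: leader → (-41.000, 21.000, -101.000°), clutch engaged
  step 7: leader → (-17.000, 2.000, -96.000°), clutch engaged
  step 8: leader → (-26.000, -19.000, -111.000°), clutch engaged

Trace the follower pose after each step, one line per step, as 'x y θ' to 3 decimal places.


-20.000 -30.000 -12.000
-50.500 -32.500 -7.000
-49.500 -25.500 -15.000
-49.500 -25.500 -15.000
-38.000 -23.500 -24.000
-64.000 -17.500 -30.500
-37.500 -15.500 -21.500
-3.500 -24.000 -18.250
-19.000 -33.500 -20.000

step 0: Δleader=(-18.000, 22.000, 21.000°), disengaged; cmd=(0,0,0) → follower holds at (-20.000, -30.000, -12.000°)
step 1: Δleader=(-19.000, -7.000, 12.000°), engaged; cmd=(-30.500, -2.500, 5.000°) → follower=(-50.500, -32.500, -7.000°)
step 2: Δleader=(2.000, 12.000, -40.000°), engaged; cmd=(1.000, 7.000, -8.000°) → follower=(-49.500, -25.500, -15.000°)
step 3: Δleader=(-21.000, 24.000, -38.000°), disengaged; cmd=(0,0,0) → follower holds at (-49.500, -25.500, -15.000°)
step 4: Δleader=(9.000, 2.000, -44.000°), engaged; cmd=(11.500, 2.000, -9.000°) → follower=(-38.000, -23.500, -24.000°)
step 5: Δleader=(-16.000, 10.000, -34.000°), engaged; cmd=(-26.000, 6.000, -6.500°) → follower=(-64.000, -17.500, -30.500°)
step 6: Δleader=(19.000, 2.000, 28.000°), engaged; cmd=(26.500, 2.000, 9.000°) → follower=(-37.500, -15.500, -21.500°)
step 7: Δleader=(24.000, -19.000, 5.000°), engaged; cmd=(34.000, -8.500, 3.250°) → follower=(-3.500, -24.000, -18.250°)
step 8: Δleader=(-9.000, -21.000, -15.000°), engaged; cmd=(-15.500, -9.500, -1.750°) → follower=(-19.000, -33.500, -20.000°)


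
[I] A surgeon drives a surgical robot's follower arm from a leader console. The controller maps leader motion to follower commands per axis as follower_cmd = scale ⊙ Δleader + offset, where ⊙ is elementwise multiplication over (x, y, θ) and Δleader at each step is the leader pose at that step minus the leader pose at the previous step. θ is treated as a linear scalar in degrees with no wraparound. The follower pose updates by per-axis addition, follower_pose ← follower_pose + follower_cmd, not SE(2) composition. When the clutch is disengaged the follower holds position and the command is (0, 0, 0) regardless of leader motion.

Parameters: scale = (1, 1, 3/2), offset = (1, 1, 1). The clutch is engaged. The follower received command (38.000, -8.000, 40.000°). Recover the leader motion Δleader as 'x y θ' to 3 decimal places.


axis x: (38.000 − 1) / (1) = 37.000
axis y: (-8.000 − 1) / (1) = -9.000
axis θ: (40.000 − 1) / (3/2) = 26.000

37.000 -9.000 26.000


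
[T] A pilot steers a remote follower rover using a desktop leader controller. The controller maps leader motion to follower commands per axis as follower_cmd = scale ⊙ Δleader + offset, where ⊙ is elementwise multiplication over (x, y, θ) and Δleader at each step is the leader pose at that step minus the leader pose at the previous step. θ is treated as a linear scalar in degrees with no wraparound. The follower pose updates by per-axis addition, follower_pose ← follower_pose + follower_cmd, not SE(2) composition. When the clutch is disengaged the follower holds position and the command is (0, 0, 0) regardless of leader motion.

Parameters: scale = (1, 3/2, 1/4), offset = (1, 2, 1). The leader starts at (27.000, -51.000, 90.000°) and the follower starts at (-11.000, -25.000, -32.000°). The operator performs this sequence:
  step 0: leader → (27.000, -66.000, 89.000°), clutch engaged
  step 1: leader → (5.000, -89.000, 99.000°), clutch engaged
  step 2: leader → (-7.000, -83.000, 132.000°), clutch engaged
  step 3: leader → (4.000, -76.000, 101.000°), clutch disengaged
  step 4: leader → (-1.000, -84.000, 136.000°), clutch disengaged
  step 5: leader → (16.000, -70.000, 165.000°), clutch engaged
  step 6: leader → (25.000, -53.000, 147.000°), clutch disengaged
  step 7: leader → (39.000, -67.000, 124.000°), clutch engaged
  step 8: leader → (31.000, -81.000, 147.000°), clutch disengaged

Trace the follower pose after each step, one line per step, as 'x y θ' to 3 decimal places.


step 0: Δleader=(0.000, -15.000, -1.000°), engaged; cmd=(1.000, -20.500, 0.750°) → follower=(-10.000, -45.500, -31.250°)
step 1: Δleader=(-22.000, -23.000, 10.000°), engaged; cmd=(-21.000, -32.500, 3.500°) → follower=(-31.000, -78.000, -27.750°)
step 2: Δleader=(-12.000, 6.000, 33.000°), engaged; cmd=(-11.000, 11.000, 9.250°) → follower=(-42.000, -67.000, -18.500°)
step 3: Δleader=(11.000, 7.000, -31.000°), disengaged; cmd=(0,0,0) → follower holds at (-42.000, -67.000, -18.500°)
step 4: Δleader=(-5.000, -8.000, 35.000°), disengaged; cmd=(0,0,0) → follower holds at (-42.000, -67.000, -18.500°)
step 5: Δleader=(17.000, 14.000, 29.000°), engaged; cmd=(18.000, 23.000, 8.250°) → follower=(-24.000, -44.000, -10.250°)
step 6: Δleader=(9.000, 17.000, -18.000°), disengaged; cmd=(0,0,0) → follower holds at (-24.000, -44.000, -10.250°)
step 7: Δleader=(14.000, -14.000, -23.000°), engaged; cmd=(15.000, -19.000, -4.750°) → follower=(-9.000, -63.000, -15.000°)
step 8: Δleader=(-8.000, -14.000, 23.000°), disengaged; cmd=(0,0,0) → follower holds at (-9.000, -63.000, -15.000°)

-10.000 -45.500 -31.250
-31.000 -78.000 -27.750
-42.000 -67.000 -18.500
-42.000 -67.000 -18.500
-42.000 -67.000 -18.500
-24.000 -44.000 -10.250
-24.000 -44.000 -10.250
-9.000 -63.000 -15.000
-9.000 -63.000 -15.000


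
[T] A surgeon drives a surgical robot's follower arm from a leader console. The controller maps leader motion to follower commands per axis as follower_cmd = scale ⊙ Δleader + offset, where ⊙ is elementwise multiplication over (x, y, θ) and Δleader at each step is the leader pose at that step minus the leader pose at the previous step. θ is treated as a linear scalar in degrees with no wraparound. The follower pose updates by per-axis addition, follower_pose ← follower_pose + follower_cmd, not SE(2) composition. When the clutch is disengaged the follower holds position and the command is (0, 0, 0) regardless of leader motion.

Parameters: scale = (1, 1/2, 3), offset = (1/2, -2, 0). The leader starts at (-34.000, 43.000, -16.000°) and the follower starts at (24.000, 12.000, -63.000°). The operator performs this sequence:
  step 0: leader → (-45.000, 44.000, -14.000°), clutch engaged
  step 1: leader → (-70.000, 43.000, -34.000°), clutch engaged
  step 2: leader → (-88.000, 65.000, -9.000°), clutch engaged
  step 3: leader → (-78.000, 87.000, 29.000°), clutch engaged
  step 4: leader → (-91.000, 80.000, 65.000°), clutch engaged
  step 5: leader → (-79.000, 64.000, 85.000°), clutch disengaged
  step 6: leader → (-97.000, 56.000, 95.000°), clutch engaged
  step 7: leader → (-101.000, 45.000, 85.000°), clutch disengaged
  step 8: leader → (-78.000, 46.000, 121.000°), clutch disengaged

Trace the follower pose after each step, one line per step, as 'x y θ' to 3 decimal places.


step 0: Δleader=(-11.000, 1.000, 2.000°), engaged; cmd=(-10.500, -1.500, 6.000°) → follower=(13.500, 10.500, -57.000°)
step 1: Δleader=(-25.000, -1.000, -20.000°), engaged; cmd=(-24.500, -2.500, -60.000°) → follower=(-11.000, 8.000, -117.000°)
step 2: Δleader=(-18.000, 22.000, 25.000°), engaged; cmd=(-17.500, 9.000, 75.000°) → follower=(-28.500, 17.000, -42.000°)
step 3: Δleader=(10.000, 22.000, 38.000°), engaged; cmd=(10.500, 9.000, 114.000°) → follower=(-18.000, 26.000, 72.000°)
step 4: Δleader=(-13.000, -7.000, 36.000°), engaged; cmd=(-12.500, -5.500, 108.000°) → follower=(-30.500, 20.500, 180.000°)
step 5: Δleader=(12.000, -16.000, 20.000°), disengaged; cmd=(0,0,0) → follower holds at (-30.500, 20.500, 180.000°)
step 6: Δleader=(-18.000, -8.000, 10.000°), engaged; cmd=(-17.500, -6.000, 30.000°) → follower=(-48.000, 14.500, 210.000°)
step 7: Δleader=(-4.000, -11.000, -10.000°), disengaged; cmd=(0,0,0) → follower holds at (-48.000, 14.500, 210.000°)
step 8: Δleader=(23.000, 1.000, 36.000°), disengaged; cmd=(0,0,0) → follower holds at (-48.000, 14.500, 210.000°)

13.500 10.500 -57.000
-11.000 8.000 -117.000
-28.500 17.000 -42.000
-18.000 26.000 72.000
-30.500 20.500 180.000
-30.500 20.500 180.000
-48.000 14.500 210.000
-48.000 14.500 210.000
-48.000 14.500 210.000
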